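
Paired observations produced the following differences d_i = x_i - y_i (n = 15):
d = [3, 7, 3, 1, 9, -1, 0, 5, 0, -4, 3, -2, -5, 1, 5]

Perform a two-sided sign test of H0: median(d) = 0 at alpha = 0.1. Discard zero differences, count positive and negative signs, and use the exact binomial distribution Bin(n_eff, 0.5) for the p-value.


Step 1: Discard zero differences. Original n = 15; n_eff = number of nonzero differences = 13.
Nonzero differences (with sign): +3, +7, +3, +1, +9, -1, +5, -4, +3, -2, -5, +1, +5
Step 2: Count signs: positive = 9, negative = 4.
Step 3: Under H0: P(positive) = 0.5, so the number of positives S ~ Bin(13, 0.5).
Step 4: Two-sided exact p-value = sum of Bin(13,0.5) probabilities at or below the observed probability = 0.266846.
Step 5: alpha = 0.1. fail to reject H0.

n_eff = 13, pos = 9, neg = 4, p = 0.266846, fail to reject H0.


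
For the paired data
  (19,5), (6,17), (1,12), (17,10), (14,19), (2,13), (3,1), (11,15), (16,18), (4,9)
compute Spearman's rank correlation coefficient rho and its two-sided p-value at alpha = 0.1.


Step 1: Rank x and y separately (midranks; no ties here).
rank(x): 19->10, 6->5, 1->1, 17->9, 14->7, 2->2, 3->3, 11->6, 16->8, 4->4
rank(y): 5->2, 17->8, 12->5, 10->4, 19->10, 13->6, 1->1, 15->7, 18->9, 9->3
Step 2: d_i = R_x(i) - R_y(i); compute d_i^2.
  (10-2)^2=64, (5-8)^2=9, (1-5)^2=16, (9-4)^2=25, (7-10)^2=9, (2-6)^2=16, (3-1)^2=4, (6-7)^2=1, (8-9)^2=1, (4-3)^2=1
sum(d^2) = 146.
Step 3: rho = 1 - 6*146 / (10*(10^2 - 1)) = 1 - 876/990 = 0.115152.
Step 4: Under H0, t = rho * sqrt((n-2)/(1-rho^2)) = 0.3279 ~ t(8).
Step 5: Two-sided p-value from the t-distribution with 8 df = 0.751420.
Step 6: alpha = 0.1. fail to reject H0.

rho = 0.1152, p = 0.751420, fail to reject H0 at alpha = 0.1.


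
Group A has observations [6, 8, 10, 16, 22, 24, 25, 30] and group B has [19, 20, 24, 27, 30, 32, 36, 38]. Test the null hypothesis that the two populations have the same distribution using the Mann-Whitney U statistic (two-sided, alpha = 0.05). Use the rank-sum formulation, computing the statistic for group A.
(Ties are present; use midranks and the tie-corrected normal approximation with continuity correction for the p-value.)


Step 1: Combine and sort all 16 observations; assign midranks.
sorted (value, group): (6,X), (8,X), (10,X), (16,X), (19,Y), (20,Y), (22,X), (24,X), (24,Y), (25,X), (27,Y), (30,X), (30,Y), (32,Y), (36,Y), (38,Y)
ranks: 6->1, 8->2, 10->3, 16->4, 19->5, 20->6, 22->7, 24->8.5, 24->8.5, 25->10, 27->11, 30->12.5, 30->12.5, 32->14, 36->15, 38->16
Step 2: Rank sum for X: R1 = 1 + 2 + 3 + 4 + 7 + 8.5 + 10 + 12.5 = 48.
Step 3: U_X = R1 - n1(n1+1)/2 = 48 - 8*9/2 = 48 - 36 = 12.
       U_Y = n1*n2 - U_X = 64 - 12 = 52.
Step 4: Ties are present, so use the tie-corrected normal approximation (with continuity correction) for the p-value.
Step 5: p-value = 0.040274; compare to alpha = 0.05. reject H0.

U_X = 12, p = 0.040274, reject H0 at alpha = 0.05.


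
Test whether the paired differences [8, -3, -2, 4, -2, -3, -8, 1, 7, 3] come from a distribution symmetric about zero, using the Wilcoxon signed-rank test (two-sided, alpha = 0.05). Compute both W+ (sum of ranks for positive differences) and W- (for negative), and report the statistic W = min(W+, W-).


Step 1: Drop any zero differences (none here) and take |d_i|.
|d| = [8, 3, 2, 4, 2, 3, 8, 1, 7, 3]
Step 2: Midrank |d_i| (ties get averaged ranks).
ranks: |8|->9.5, |3|->5, |2|->2.5, |4|->7, |2|->2.5, |3|->5, |8|->9.5, |1|->1, |7|->8, |3|->5
Step 3: Attach original signs; sum ranks with positive sign and with negative sign.
W+ = 9.5 + 7 + 1 + 8 + 5 = 30.5
W- = 5 + 2.5 + 2.5 + 5 + 9.5 = 24.5
(Check: W+ + W- = 55 should equal n(n+1)/2 = 55.)
Step 4: Test statistic W = min(W+, W-) = 24.5.
Step 5: Ties in |d|, so use the tie-corrected normal approximation.
        E[W] = n(n+1)/4 = 10*11/4 = 27.5.
        Tie groups: |d|=2 (t=2), |d|=3 (t=3), |d|=8 (t=2); sum(t^3 - t) = 36.
        Var[W] = n(n+1)(2n+1)/24 - sum(t^3-t)/48 = 2310/24 - 36/48 = 95.5.
        z = (W - E[W]) / sqrt(Var[W]) = (24.5 - 27.5) / 9.7724 = -0.3070.
        Two-sided p = 2*Phi(z) = 0.758853.
Step 6: alpha = 0.05. fail to reject H0.

W+ = 30.5, W- = 24.5, W = min = 24.5, p = 0.758853, fail to reject H0.


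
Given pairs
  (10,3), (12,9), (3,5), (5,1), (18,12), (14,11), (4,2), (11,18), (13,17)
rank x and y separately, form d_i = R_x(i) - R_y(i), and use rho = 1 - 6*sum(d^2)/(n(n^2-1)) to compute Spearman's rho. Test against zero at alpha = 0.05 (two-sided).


Step 1: Rank x and y separately (midranks; no ties here).
rank(x): 10->4, 12->6, 3->1, 5->3, 18->9, 14->8, 4->2, 11->5, 13->7
rank(y): 3->3, 9->5, 5->4, 1->1, 12->7, 11->6, 2->2, 18->9, 17->8
Step 2: d_i = R_x(i) - R_y(i); compute d_i^2.
  (4-3)^2=1, (6-5)^2=1, (1-4)^2=9, (3-1)^2=4, (9-7)^2=4, (8-6)^2=4, (2-2)^2=0, (5-9)^2=16, (7-8)^2=1
sum(d^2) = 40.
Step 3: rho = 1 - 6*40 / (9*(9^2 - 1)) = 1 - 240/720 = 0.666667.
Step 4: Under H0, t = rho * sqrt((n-2)/(1-rho^2)) = 2.3664 ~ t(7).
Step 5: Two-sided p-value from the t-distribution with 7 df = 0.049867.
Step 6: alpha = 0.05. reject H0.

rho = 0.6667, p = 0.049867, reject H0 at alpha = 0.05.


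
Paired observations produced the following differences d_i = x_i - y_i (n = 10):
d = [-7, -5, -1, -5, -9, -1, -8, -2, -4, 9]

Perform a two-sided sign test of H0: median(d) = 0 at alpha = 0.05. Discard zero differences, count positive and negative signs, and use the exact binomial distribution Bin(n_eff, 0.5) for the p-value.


Step 1: Discard zero differences. Original n = 10; n_eff = number of nonzero differences = 10.
Nonzero differences (with sign): -7, -5, -1, -5, -9, -1, -8, -2, -4, +9
Step 2: Count signs: positive = 1, negative = 9.
Step 3: Under H0: P(positive) = 0.5, so the number of positives S ~ Bin(10, 0.5).
Step 4: Two-sided exact p-value = sum of Bin(10,0.5) probabilities at or below the observed probability = 0.021484.
Step 5: alpha = 0.05. reject H0.

n_eff = 10, pos = 1, neg = 9, p = 0.021484, reject H0.


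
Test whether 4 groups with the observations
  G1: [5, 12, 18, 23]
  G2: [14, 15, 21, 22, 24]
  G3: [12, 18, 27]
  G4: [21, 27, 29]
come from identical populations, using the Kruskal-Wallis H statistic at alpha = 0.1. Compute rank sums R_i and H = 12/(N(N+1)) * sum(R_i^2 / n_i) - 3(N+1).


Step 1: Combine all N = 15 observations and assign midranks.
sorted (value, group, rank): (5,G1,1), (12,G1,2.5), (12,G3,2.5), (14,G2,4), (15,G2,5), (18,G1,6.5), (18,G3,6.5), (21,G2,8.5), (21,G4,8.5), (22,G2,10), (23,G1,11), (24,G2,12), (27,G3,13.5), (27,G4,13.5), (29,G4,15)
Step 2: Sum ranks within each group.
R_1 = 21 (n_1 = 4)
R_2 = 39.5 (n_2 = 5)
R_3 = 22.5 (n_3 = 3)
R_4 = 37 (n_4 = 3)
Step 3: H = 12/(N(N+1)) * sum(R_i^2/n_i) - 3(N+1)
     = 12/(15*16) * (21^2/4 + 39.5^2/5 + 22.5^2/3 + 37^2/3) - 3*16
     = 0.050000 * 1047.38 - 48
     = 4.369167.
Step 4: Ties present; correction factor C = 1 - 24/(15^3 - 15) = 0.992857. Corrected H = 4.369167 / 0.992857 = 4.400600.
Step 5: Under H0, H ~ chi^2(3); p-value = 0.221330.
Step 6: alpha = 0.1. fail to reject H0.

H = 4.4006, df = 3, p = 0.221330, fail to reject H0.


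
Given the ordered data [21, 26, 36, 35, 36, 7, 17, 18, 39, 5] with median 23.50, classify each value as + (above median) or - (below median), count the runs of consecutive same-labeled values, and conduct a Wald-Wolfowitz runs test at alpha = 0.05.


Step 1: Compute median = 23.50; label A = above, B = below.
Labels in order: BAAAABBBAB  (n_A = 5, n_B = 5)
Step 2: Count runs R = 5.
Step 3: Under H0 (random ordering), E[R] = 2*n_A*n_B/(n_A+n_B) + 1 = 2*5*5/10 + 1 = 6.0000.
        Var[R] = 2*n_A*n_B*(2*n_A*n_B - n_A - n_B) / ((n_A+n_B)^2 * (n_A+n_B-1)) = 2000/900 = 2.2222.
        SD[R] = 1.4907.
Step 4: Continuity-corrected z = (R + 0.5 - E[R]) / SD[R] = (5 + 0.5 - 6.0000) / 1.4907 = -0.3354.
Step 5: Two-sided p-value via normal approximation = 2*(1 - Phi(|z|)) = 0.737316.
Step 6: alpha = 0.05. fail to reject H0.

R = 5, z = -0.3354, p = 0.737316, fail to reject H0.


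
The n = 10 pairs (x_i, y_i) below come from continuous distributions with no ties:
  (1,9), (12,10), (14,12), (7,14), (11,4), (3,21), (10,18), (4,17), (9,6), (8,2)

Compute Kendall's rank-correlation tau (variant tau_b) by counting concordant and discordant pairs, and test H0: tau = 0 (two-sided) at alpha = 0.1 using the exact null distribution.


Step 1: Enumerate the 45 unordered pairs (i,j) with i<j and classify each by sign(x_j-x_i) * sign(y_j-y_i).
  (1,2):dx=+11,dy=+1->C; (1,3):dx=+13,dy=+3->C; (1,4):dx=+6,dy=+5->C; (1,5):dx=+10,dy=-5->D
  (1,6):dx=+2,dy=+12->C; (1,7):dx=+9,dy=+9->C; (1,8):dx=+3,dy=+8->C; (1,9):dx=+8,dy=-3->D
  (1,10):dx=+7,dy=-7->D; (2,3):dx=+2,dy=+2->C; (2,4):dx=-5,dy=+4->D; (2,5):dx=-1,dy=-6->C
  (2,6):dx=-9,dy=+11->D; (2,7):dx=-2,dy=+8->D; (2,8):dx=-8,dy=+7->D; (2,9):dx=-3,dy=-4->C
  (2,10):dx=-4,dy=-8->C; (3,4):dx=-7,dy=+2->D; (3,5):dx=-3,dy=-8->C; (3,6):dx=-11,dy=+9->D
  (3,7):dx=-4,dy=+6->D; (3,8):dx=-10,dy=+5->D; (3,9):dx=-5,dy=-6->C; (3,10):dx=-6,dy=-10->C
  (4,5):dx=+4,dy=-10->D; (4,6):dx=-4,dy=+7->D; (4,7):dx=+3,dy=+4->C; (4,8):dx=-3,dy=+3->D
  (4,9):dx=+2,dy=-8->D; (4,10):dx=+1,dy=-12->D; (5,6):dx=-8,dy=+17->D; (5,7):dx=-1,dy=+14->D
  (5,8):dx=-7,dy=+13->D; (5,9):dx=-2,dy=+2->D; (5,10):dx=-3,dy=-2->C; (6,7):dx=+7,dy=-3->D
  (6,8):dx=+1,dy=-4->D; (6,9):dx=+6,dy=-15->D; (6,10):dx=+5,dy=-19->D; (7,8):dx=-6,dy=-1->C
  (7,9):dx=-1,dy=-12->C; (7,10):dx=-2,dy=-16->C; (8,9):dx=+5,dy=-11->D; (8,10):dx=+4,dy=-15->D
  (9,10):dx=-1,dy=-4->C
Step 2: C = 19, D = 26, total pairs = 45.
Step 3: tau = (C - D)/(n(n-1)/2) = (19 - 26)/45 = -0.155556.
Step 4: Exact two-sided p-value (enumerate n! = 3628800 permutations of y under H0): p = 0.600654.
Step 5: alpha = 0.1. fail to reject H0.

tau_b = -0.1556 (C=19, D=26), p = 0.600654, fail to reject H0.


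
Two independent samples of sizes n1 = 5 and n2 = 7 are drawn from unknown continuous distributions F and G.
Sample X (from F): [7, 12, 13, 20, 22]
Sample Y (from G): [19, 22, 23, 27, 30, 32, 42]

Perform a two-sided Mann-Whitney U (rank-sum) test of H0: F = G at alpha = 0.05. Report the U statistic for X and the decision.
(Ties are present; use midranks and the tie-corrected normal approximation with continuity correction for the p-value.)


Step 1: Combine and sort all 12 observations; assign midranks.
sorted (value, group): (7,X), (12,X), (13,X), (19,Y), (20,X), (22,X), (22,Y), (23,Y), (27,Y), (30,Y), (32,Y), (42,Y)
ranks: 7->1, 12->2, 13->3, 19->4, 20->5, 22->6.5, 22->6.5, 23->8, 27->9, 30->10, 32->11, 42->12
Step 2: Rank sum for X: R1 = 1 + 2 + 3 + 5 + 6.5 = 17.5.
Step 3: U_X = R1 - n1(n1+1)/2 = 17.5 - 5*6/2 = 17.5 - 15 = 2.5.
       U_Y = n1*n2 - U_X = 35 - 2.5 = 32.5.
Step 4: Ties are present, so use the tie-corrected normal approximation (with continuity correction) for the p-value.
Step 5: p-value = 0.018328; compare to alpha = 0.05. reject H0.

U_X = 2.5, p = 0.018328, reject H0 at alpha = 0.05.


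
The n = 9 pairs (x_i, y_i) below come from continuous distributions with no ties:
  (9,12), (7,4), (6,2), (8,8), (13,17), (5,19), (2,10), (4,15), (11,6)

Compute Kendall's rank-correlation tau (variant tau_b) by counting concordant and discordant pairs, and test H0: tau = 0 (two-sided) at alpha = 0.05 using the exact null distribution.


Step 1: Enumerate the 36 unordered pairs (i,j) with i<j and classify each by sign(x_j-x_i) * sign(y_j-y_i).
  (1,2):dx=-2,dy=-8->C; (1,3):dx=-3,dy=-10->C; (1,4):dx=-1,dy=-4->C; (1,5):dx=+4,dy=+5->C
  (1,6):dx=-4,dy=+7->D; (1,7):dx=-7,dy=-2->C; (1,8):dx=-5,dy=+3->D; (1,9):dx=+2,dy=-6->D
  (2,3):dx=-1,dy=-2->C; (2,4):dx=+1,dy=+4->C; (2,5):dx=+6,dy=+13->C; (2,6):dx=-2,dy=+15->D
  (2,7):dx=-5,dy=+6->D; (2,8):dx=-3,dy=+11->D; (2,9):dx=+4,dy=+2->C; (3,4):dx=+2,dy=+6->C
  (3,5):dx=+7,dy=+15->C; (3,6):dx=-1,dy=+17->D; (3,7):dx=-4,dy=+8->D; (3,8):dx=-2,dy=+13->D
  (3,9):dx=+5,dy=+4->C; (4,5):dx=+5,dy=+9->C; (4,6):dx=-3,dy=+11->D; (4,7):dx=-6,dy=+2->D
  (4,8):dx=-4,dy=+7->D; (4,9):dx=+3,dy=-2->D; (5,6):dx=-8,dy=+2->D; (5,7):dx=-11,dy=-7->C
  (5,8):dx=-9,dy=-2->C; (5,9):dx=-2,dy=-11->C; (6,7):dx=-3,dy=-9->C; (6,8):dx=-1,dy=-4->C
  (6,9):dx=+6,dy=-13->D; (7,8):dx=+2,dy=+5->C; (7,9):dx=+9,dy=-4->D; (8,9):dx=+7,dy=-9->D
Step 2: C = 19, D = 17, total pairs = 36.
Step 3: tau = (C - D)/(n(n-1)/2) = (19 - 17)/36 = 0.055556.
Step 4: Exact two-sided p-value (enumerate n! = 362880 permutations of y under H0): p = 0.919455.
Step 5: alpha = 0.05. fail to reject H0.

tau_b = 0.0556 (C=19, D=17), p = 0.919455, fail to reject H0.


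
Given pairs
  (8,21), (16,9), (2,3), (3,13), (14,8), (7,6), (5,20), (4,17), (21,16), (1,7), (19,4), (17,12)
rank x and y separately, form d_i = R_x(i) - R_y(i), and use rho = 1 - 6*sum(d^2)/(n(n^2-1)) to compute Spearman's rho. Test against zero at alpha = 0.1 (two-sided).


Step 1: Rank x and y separately (midranks; no ties here).
rank(x): 8->7, 16->9, 2->2, 3->3, 14->8, 7->6, 5->5, 4->4, 21->12, 1->1, 19->11, 17->10
rank(y): 21->12, 9->6, 3->1, 13->8, 8->5, 6->3, 20->11, 17->10, 16->9, 7->4, 4->2, 12->7
Step 2: d_i = R_x(i) - R_y(i); compute d_i^2.
  (7-12)^2=25, (9-6)^2=9, (2-1)^2=1, (3-8)^2=25, (8-5)^2=9, (6-3)^2=9, (5-11)^2=36, (4-10)^2=36, (12-9)^2=9, (1-4)^2=9, (11-2)^2=81, (10-7)^2=9
sum(d^2) = 258.
Step 3: rho = 1 - 6*258 / (12*(12^2 - 1)) = 1 - 1548/1716 = 0.097902.
Step 4: Under H0, t = rho * sqrt((n-2)/(1-rho^2)) = 0.3111 ~ t(10).
Step 5: Two-sided p-value from the t-distribution with 10 df = 0.762122.
Step 6: alpha = 0.1. fail to reject H0.

rho = 0.0979, p = 0.762122, fail to reject H0 at alpha = 0.1.


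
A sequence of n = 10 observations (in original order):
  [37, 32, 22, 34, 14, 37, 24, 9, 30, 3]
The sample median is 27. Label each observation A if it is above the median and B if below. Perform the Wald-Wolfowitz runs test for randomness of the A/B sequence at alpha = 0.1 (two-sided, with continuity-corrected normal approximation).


Step 1: Compute median = 27; label A = above, B = below.
Labels in order: AABABABBAB  (n_A = 5, n_B = 5)
Step 2: Count runs R = 8.
Step 3: Under H0 (random ordering), E[R] = 2*n_A*n_B/(n_A+n_B) + 1 = 2*5*5/10 + 1 = 6.0000.
        Var[R] = 2*n_A*n_B*(2*n_A*n_B - n_A - n_B) / ((n_A+n_B)^2 * (n_A+n_B-1)) = 2000/900 = 2.2222.
        SD[R] = 1.4907.
Step 4: Continuity-corrected z = (R - 0.5 - E[R]) / SD[R] = (8 - 0.5 - 6.0000) / 1.4907 = 1.0062.
Step 5: Two-sided p-value via normal approximation = 2*(1 - Phi(|z|)) = 0.314305.
Step 6: alpha = 0.1. fail to reject H0.

R = 8, z = 1.0062, p = 0.314305, fail to reject H0.


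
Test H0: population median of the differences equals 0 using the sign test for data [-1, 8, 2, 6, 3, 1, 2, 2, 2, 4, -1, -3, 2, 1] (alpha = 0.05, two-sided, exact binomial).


Step 1: Discard zero differences. Original n = 14; n_eff = number of nonzero differences = 14.
Nonzero differences (with sign): -1, +8, +2, +6, +3, +1, +2, +2, +2, +4, -1, -3, +2, +1
Step 2: Count signs: positive = 11, negative = 3.
Step 3: Under H0: P(positive) = 0.5, so the number of positives S ~ Bin(14, 0.5).
Step 4: Two-sided exact p-value = sum of Bin(14,0.5) probabilities at or below the observed probability = 0.057373.
Step 5: alpha = 0.05. fail to reject H0.

n_eff = 14, pos = 11, neg = 3, p = 0.057373, fail to reject H0.


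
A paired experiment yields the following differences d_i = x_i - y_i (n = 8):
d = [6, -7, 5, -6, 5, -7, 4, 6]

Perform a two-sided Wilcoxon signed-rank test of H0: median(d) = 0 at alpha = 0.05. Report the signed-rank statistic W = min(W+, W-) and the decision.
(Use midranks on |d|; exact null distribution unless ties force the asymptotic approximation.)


Step 1: Drop any zero differences (none here) and take |d_i|.
|d| = [6, 7, 5, 6, 5, 7, 4, 6]
Step 2: Midrank |d_i| (ties get averaged ranks).
ranks: |6|->5, |7|->7.5, |5|->2.5, |6|->5, |5|->2.5, |7|->7.5, |4|->1, |6|->5
Step 3: Attach original signs; sum ranks with positive sign and with negative sign.
W+ = 5 + 2.5 + 2.5 + 1 + 5 = 16
W- = 7.5 + 5 + 7.5 = 20
(Check: W+ + W- = 36 should equal n(n+1)/2 = 36.)
Step 4: Test statistic W = min(W+, W-) = 16.
Step 5: Ties in |d|, so use the tie-corrected normal approximation.
        E[W] = n(n+1)/4 = 8*9/4 = 18.
        Tie groups: |d|=5 (t=2), |d|=6 (t=3), |d|=7 (t=2); sum(t^3 - t) = 36.
        Var[W] = n(n+1)(2n+1)/24 - sum(t^3-t)/48 = 1224/24 - 36/48 = 50.25.
        z = (W - E[W]) / sqrt(Var[W]) = (16 - 18) / 7.0887 = -0.2821.
        Two-sided p = 2*Phi(z) = 0.777838.
Step 6: alpha = 0.05. fail to reject H0.

W+ = 16, W- = 20, W = min = 16, p = 0.777838, fail to reject H0.


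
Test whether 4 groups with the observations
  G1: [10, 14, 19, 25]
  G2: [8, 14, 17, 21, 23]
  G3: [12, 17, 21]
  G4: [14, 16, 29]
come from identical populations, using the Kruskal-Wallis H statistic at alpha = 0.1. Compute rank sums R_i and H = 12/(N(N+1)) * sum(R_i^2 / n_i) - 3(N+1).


Step 1: Combine all N = 15 observations and assign midranks.
sorted (value, group, rank): (8,G2,1), (10,G1,2), (12,G3,3), (14,G1,5), (14,G2,5), (14,G4,5), (16,G4,7), (17,G2,8.5), (17,G3,8.5), (19,G1,10), (21,G2,11.5), (21,G3,11.5), (23,G2,13), (25,G1,14), (29,G4,15)
Step 2: Sum ranks within each group.
R_1 = 31 (n_1 = 4)
R_2 = 39 (n_2 = 5)
R_3 = 23 (n_3 = 3)
R_4 = 27 (n_4 = 3)
Step 3: H = 12/(N(N+1)) * sum(R_i^2/n_i) - 3(N+1)
     = 12/(15*16) * (31^2/4 + 39^2/5 + 23^2/3 + 27^2/3) - 3*16
     = 0.050000 * 963.783 - 48
     = 0.189167.
Step 4: Ties present; correction factor C = 1 - 36/(15^3 - 15) = 0.989286. Corrected H = 0.189167 / 0.989286 = 0.191215.
Step 5: Under H0, H ~ chi^2(3); p-value = 0.978995.
Step 6: alpha = 0.1. fail to reject H0.

H = 0.1912, df = 3, p = 0.978995, fail to reject H0.


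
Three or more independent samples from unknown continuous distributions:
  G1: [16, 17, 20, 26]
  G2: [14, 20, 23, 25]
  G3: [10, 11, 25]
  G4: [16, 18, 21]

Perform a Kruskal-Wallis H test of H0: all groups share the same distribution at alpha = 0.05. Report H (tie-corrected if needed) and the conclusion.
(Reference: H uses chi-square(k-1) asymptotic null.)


Step 1: Combine all N = 14 observations and assign midranks.
sorted (value, group, rank): (10,G3,1), (11,G3,2), (14,G2,3), (16,G1,4.5), (16,G4,4.5), (17,G1,6), (18,G4,7), (20,G1,8.5), (20,G2,8.5), (21,G4,10), (23,G2,11), (25,G2,12.5), (25,G3,12.5), (26,G1,14)
Step 2: Sum ranks within each group.
R_1 = 33 (n_1 = 4)
R_2 = 35 (n_2 = 4)
R_3 = 15.5 (n_3 = 3)
R_4 = 21.5 (n_4 = 3)
Step 3: H = 12/(N(N+1)) * sum(R_i^2/n_i) - 3(N+1)
     = 12/(14*15) * (33^2/4 + 35^2/4 + 15.5^2/3 + 21.5^2/3) - 3*15
     = 0.057143 * 812.667 - 45
     = 1.438095.
Step 4: Ties present; correction factor C = 1 - 18/(14^3 - 14) = 0.993407. Corrected H = 1.438095 / 0.993407 = 1.447640.
Step 5: Under H0, H ~ chi^2(3); p-value = 0.694407.
Step 6: alpha = 0.05. fail to reject H0.

H = 1.4476, df = 3, p = 0.694407, fail to reject H0.


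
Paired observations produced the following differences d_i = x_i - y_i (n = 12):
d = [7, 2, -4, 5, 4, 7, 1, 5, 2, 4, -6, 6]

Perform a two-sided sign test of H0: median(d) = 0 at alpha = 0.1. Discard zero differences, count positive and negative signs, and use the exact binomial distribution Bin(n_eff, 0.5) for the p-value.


Step 1: Discard zero differences. Original n = 12; n_eff = number of nonzero differences = 12.
Nonzero differences (with sign): +7, +2, -4, +5, +4, +7, +1, +5, +2, +4, -6, +6
Step 2: Count signs: positive = 10, negative = 2.
Step 3: Under H0: P(positive) = 0.5, so the number of positives S ~ Bin(12, 0.5).
Step 4: Two-sided exact p-value = sum of Bin(12,0.5) probabilities at or below the observed probability = 0.038574.
Step 5: alpha = 0.1. reject H0.

n_eff = 12, pos = 10, neg = 2, p = 0.038574, reject H0.


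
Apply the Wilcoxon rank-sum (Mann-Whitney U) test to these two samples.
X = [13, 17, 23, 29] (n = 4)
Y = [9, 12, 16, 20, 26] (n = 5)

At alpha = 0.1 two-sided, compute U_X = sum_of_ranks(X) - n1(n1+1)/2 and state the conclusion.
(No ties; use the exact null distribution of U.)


Step 1: Combine and sort all 9 observations; assign midranks.
sorted (value, group): (9,Y), (12,Y), (13,X), (16,Y), (17,X), (20,Y), (23,X), (26,Y), (29,X)
ranks: 9->1, 12->2, 13->3, 16->4, 17->5, 20->6, 23->7, 26->8, 29->9
Step 2: Rank sum for X: R1 = 3 + 5 + 7 + 9 = 24.
Step 3: U_X = R1 - n1(n1+1)/2 = 24 - 4*5/2 = 24 - 10 = 14.
       U_Y = n1*n2 - U_X = 20 - 14 = 6.
Step 4: No ties, so the exact null distribution of U (based on enumerating the C(9,4) = 126 equally likely rank assignments) gives the two-sided p-value.
Step 5: p-value = 0.412698; compare to alpha = 0.1. fail to reject H0.

U_X = 14, p = 0.412698, fail to reject H0 at alpha = 0.1.


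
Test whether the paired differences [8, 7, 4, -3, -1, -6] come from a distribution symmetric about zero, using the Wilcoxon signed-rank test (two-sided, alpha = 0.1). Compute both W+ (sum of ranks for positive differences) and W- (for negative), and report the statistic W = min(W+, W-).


Step 1: Drop any zero differences (none here) and take |d_i|.
|d| = [8, 7, 4, 3, 1, 6]
Step 2: Midrank |d_i| (ties get averaged ranks).
ranks: |8|->6, |7|->5, |4|->3, |3|->2, |1|->1, |6|->4
Step 3: Attach original signs; sum ranks with positive sign and with negative sign.
W+ = 6 + 5 + 3 = 14
W- = 2 + 1 + 4 = 7
(Check: W+ + W- = 21 should equal n(n+1)/2 = 21.)
Step 4: Test statistic W = min(W+, W-) = 7.
Step 5: No ties, so the exact null distribution over the 2^6 = 64 sign assignments gives the two-sided p-value = 0.562500.
Step 6: alpha = 0.1. fail to reject H0.

W+ = 14, W- = 7, W = min = 7, p = 0.562500, fail to reject H0.


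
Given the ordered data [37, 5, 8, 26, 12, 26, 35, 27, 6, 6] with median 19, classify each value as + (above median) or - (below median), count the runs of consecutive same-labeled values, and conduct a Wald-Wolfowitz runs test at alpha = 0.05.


Step 1: Compute median = 19; label A = above, B = below.
Labels in order: ABBABAAABB  (n_A = 5, n_B = 5)
Step 2: Count runs R = 6.
Step 3: Under H0 (random ordering), E[R] = 2*n_A*n_B/(n_A+n_B) + 1 = 2*5*5/10 + 1 = 6.0000.
        Var[R] = 2*n_A*n_B*(2*n_A*n_B - n_A - n_B) / ((n_A+n_B)^2 * (n_A+n_B-1)) = 2000/900 = 2.2222.
        SD[R] = 1.4907.
Step 4: R = E[R], so z = 0 with no continuity correction.
Step 5: Two-sided p-value via normal approximation = 2*(1 - Phi(|z|)) = 1.000000.
Step 6: alpha = 0.05. fail to reject H0.

R = 6, z = 0.0000, p = 1.000000, fail to reject H0.


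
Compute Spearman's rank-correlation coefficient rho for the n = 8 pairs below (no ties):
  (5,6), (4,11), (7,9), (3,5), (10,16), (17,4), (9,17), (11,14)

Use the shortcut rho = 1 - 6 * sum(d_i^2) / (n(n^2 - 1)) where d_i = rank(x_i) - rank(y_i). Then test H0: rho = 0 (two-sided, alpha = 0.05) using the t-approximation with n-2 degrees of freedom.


Step 1: Rank x and y separately (midranks; no ties here).
rank(x): 5->3, 4->2, 7->4, 3->1, 10->6, 17->8, 9->5, 11->7
rank(y): 6->3, 11->5, 9->4, 5->2, 16->7, 4->1, 17->8, 14->6
Step 2: d_i = R_x(i) - R_y(i); compute d_i^2.
  (3-3)^2=0, (2-5)^2=9, (4-4)^2=0, (1-2)^2=1, (6-7)^2=1, (8-1)^2=49, (5-8)^2=9, (7-6)^2=1
sum(d^2) = 70.
Step 3: rho = 1 - 6*70 / (8*(8^2 - 1)) = 1 - 420/504 = 0.166667.
Step 4: Under H0, t = rho * sqrt((n-2)/(1-rho^2)) = 0.4140 ~ t(6).
Step 5: Two-sided p-value from the t-distribution with 6 df = 0.693239.
Step 6: alpha = 0.05. fail to reject H0.

rho = 0.1667, p = 0.693239, fail to reject H0 at alpha = 0.05.


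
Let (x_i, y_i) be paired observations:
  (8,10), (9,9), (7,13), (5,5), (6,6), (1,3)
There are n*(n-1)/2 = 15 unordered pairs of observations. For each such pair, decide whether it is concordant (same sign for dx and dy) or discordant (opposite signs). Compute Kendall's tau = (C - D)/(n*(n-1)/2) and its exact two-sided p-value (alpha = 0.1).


Step 1: Enumerate the 15 unordered pairs (i,j) with i<j and classify each by sign(x_j-x_i) * sign(y_j-y_i).
  (1,2):dx=+1,dy=-1->D; (1,3):dx=-1,dy=+3->D; (1,4):dx=-3,dy=-5->C; (1,5):dx=-2,dy=-4->C
  (1,6):dx=-7,dy=-7->C; (2,3):dx=-2,dy=+4->D; (2,4):dx=-4,dy=-4->C; (2,5):dx=-3,dy=-3->C
  (2,6):dx=-8,dy=-6->C; (3,4):dx=-2,dy=-8->C; (3,5):dx=-1,dy=-7->C; (3,6):dx=-6,dy=-10->C
  (4,5):dx=+1,dy=+1->C; (4,6):dx=-4,dy=-2->C; (5,6):dx=-5,dy=-3->C
Step 2: C = 12, D = 3, total pairs = 15.
Step 3: tau = (C - D)/(n(n-1)/2) = (12 - 3)/15 = 0.600000.
Step 4: Exact two-sided p-value (enumerate n! = 720 permutations of y under H0): p = 0.136111.
Step 5: alpha = 0.1. fail to reject H0.

tau_b = 0.6000 (C=12, D=3), p = 0.136111, fail to reject H0.


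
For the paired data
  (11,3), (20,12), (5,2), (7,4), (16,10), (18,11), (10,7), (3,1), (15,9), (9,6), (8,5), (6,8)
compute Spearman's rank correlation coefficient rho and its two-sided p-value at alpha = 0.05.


Step 1: Rank x and y separately (midranks; no ties here).
rank(x): 11->8, 20->12, 5->2, 7->4, 16->10, 18->11, 10->7, 3->1, 15->9, 9->6, 8->5, 6->3
rank(y): 3->3, 12->12, 2->2, 4->4, 10->10, 11->11, 7->7, 1->1, 9->9, 6->6, 5->5, 8->8
Step 2: d_i = R_x(i) - R_y(i); compute d_i^2.
  (8-3)^2=25, (12-12)^2=0, (2-2)^2=0, (4-4)^2=0, (10-10)^2=0, (11-11)^2=0, (7-7)^2=0, (1-1)^2=0, (9-9)^2=0, (6-6)^2=0, (5-5)^2=0, (3-8)^2=25
sum(d^2) = 50.
Step 3: rho = 1 - 6*50 / (12*(12^2 - 1)) = 1 - 300/1716 = 0.825175.
Step 4: Under H0, t = rho * sqrt((n-2)/(1-rho^2)) = 4.6195 ~ t(10).
Step 5: Two-sided p-value from the t-distribution with 10 df = 0.000951.
Step 6: alpha = 0.05. reject H0.

rho = 0.8252, p = 0.000951, reject H0 at alpha = 0.05.


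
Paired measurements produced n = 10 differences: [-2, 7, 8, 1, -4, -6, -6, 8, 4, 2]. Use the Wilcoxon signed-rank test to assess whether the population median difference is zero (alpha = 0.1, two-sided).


Step 1: Drop any zero differences (none here) and take |d_i|.
|d| = [2, 7, 8, 1, 4, 6, 6, 8, 4, 2]
Step 2: Midrank |d_i| (ties get averaged ranks).
ranks: |2|->2.5, |7|->8, |8|->9.5, |1|->1, |4|->4.5, |6|->6.5, |6|->6.5, |8|->9.5, |4|->4.5, |2|->2.5
Step 3: Attach original signs; sum ranks with positive sign and with negative sign.
W+ = 8 + 9.5 + 1 + 9.5 + 4.5 + 2.5 = 35
W- = 2.5 + 4.5 + 6.5 + 6.5 = 20
(Check: W+ + W- = 55 should equal n(n+1)/2 = 55.)
Step 4: Test statistic W = min(W+, W-) = 20.
Step 5: Ties in |d|, so use the tie-corrected normal approximation.
        E[W] = n(n+1)/4 = 10*11/4 = 27.5.
        Tie groups: |d|=2 (t=2), |d|=4 (t=2), |d|=6 (t=2), |d|=8 (t=2); sum(t^3 - t) = 24.
        Var[W] = n(n+1)(2n+1)/24 - sum(t^3-t)/48 = 2310/24 - 24/48 = 95.75.
        z = (W - E[W]) / sqrt(Var[W]) = (20 - 27.5) / 9.7852 = -0.7665.
        Two-sided p = 2*Phi(z) = 0.443400.
Step 6: alpha = 0.1. fail to reject H0.

W+ = 35, W- = 20, W = min = 20, p = 0.443400, fail to reject H0.


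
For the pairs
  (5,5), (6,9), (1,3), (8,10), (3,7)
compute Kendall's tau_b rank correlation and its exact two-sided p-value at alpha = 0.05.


Step 1: Enumerate the 10 unordered pairs (i,j) with i<j and classify each by sign(x_j-x_i) * sign(y_j-y_i).
  (1,2):dx=+1,dy=+4->C; (1,3):dx=-4,dy=-2->C; (1,4):dx=+3,dy=+5->C; (1,5):dx=-2,dy=+2->D
  (2,3):dx=-5,dy=-6->C; (2,4):dx=+2,dy=+1->C; (2,5):dx=-3,dy=-2->C; (3,4):dx=+7,dy=+7->C
  (3,5):dx=+2,dy=+4->C; (4,5):dx=-5,dy=-3->C
Step 2: C = 9, D = 1, total pairs = 10.
Step 3: tau = (C - D)/(n(n-1)/2) = (9 - 1)/10 = 0.800000.
Step 4: Exact two-sided p-value (enumerate n! = 120 permutations of y under H0): p = 0.083333.
Step 5: alpha = 0.05. fail to reject H0.

tau_b = 0.8000 (C=9, D=1), p = 0.083333, fail to reject H0.


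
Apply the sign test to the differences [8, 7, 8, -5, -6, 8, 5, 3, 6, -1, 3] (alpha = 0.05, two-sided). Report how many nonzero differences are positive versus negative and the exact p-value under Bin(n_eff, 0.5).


Step 1: Discard zero differences. Original n = 11; n_eff = number of nonzero differences = 11.
Nonzero differences (with sign): +8, +7, +8, -5, -6, +8, +5, +3, +6, -1, +3
Step 2: Count signs: positive = 8, negative = 3.
Step 3: Under H0: P(positive) = 0.5, so the number of positives S ~ Bin(11, 0.5).
Step 4: Two-sided exact p-value = sum of Bin(11,0.5) probabilities at or below the observed probability = 0.226562.
Step 5: alpha = 0.05. fail to reject H0.

n_eff = 11, pos = 8, neg = 3, p = 0.226562, fail to reject H0.


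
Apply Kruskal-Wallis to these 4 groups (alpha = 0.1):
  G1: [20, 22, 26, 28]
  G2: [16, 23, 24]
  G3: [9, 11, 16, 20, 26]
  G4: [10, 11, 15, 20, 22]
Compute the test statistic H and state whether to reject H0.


Step 1: Combine all N = 17 observations and assign midranks.
sorted (value, group, rank): (9,G3,1), (10,G4,2), (11,G3,3.5), (11,G4,3.5), (15,G4,5), (16,G2,6.5), (16,G3,6.5), (20,G1,9), (20,G3,9), (20,G4,9), (22,G1,11.5), (22,G4,11.5), (23,G2,13), (24,G2,14), (26,G1,15.5), (26,G3,15.5), (28,G1,17)
Step 2: Sum ranks within each group.
R_1 = 53 (n_1 = 4)
R_2 = 33.5 (n_2 = 3)
R_3 = 35.5 (n_3 = 5)
R_4 = 31 (n_4 = 5)
Step 3: H = 12/(N(N+1)) * sum(R_i^2/n_i) - 3(N+1)
     = 12/(17*18) * (53^2/4 + 33.5^2/3 + 35.5^2/5 + 31^2/5) - 3*18
     = 0.039216 * 1520.58 - 54
     = 5.630719.
Step 4: Ties present; correction factor C = 1 - 48/(17^3 - 17) = 0.990196. Corrected H = 5.630719 / 0.990196 = 5.686469.
Step 5: Under H0, H ~ chi^2(3); p-value = 0.127901.
Step 6: alpha = 0.1. fail to reject H0.

H = 5.6865, df = 3, p = 0.127901, fail to reject H0.


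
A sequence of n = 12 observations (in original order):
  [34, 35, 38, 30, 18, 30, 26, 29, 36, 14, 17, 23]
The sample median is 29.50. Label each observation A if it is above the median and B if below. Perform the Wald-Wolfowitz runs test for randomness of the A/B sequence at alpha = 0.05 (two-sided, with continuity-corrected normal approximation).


Step 1: Compute median = 29.50; label A = above, B = below.
Labels in order: AAAABABBABBB  (n_A = 6, n_B = 6)
Step 2: Count runs R = 6.
Step 3: Under H0 (random ordering), E[R] = 2*n_A*n_B/(n_A+n_B) + 1 = 2*6*6/12 + 1 = 7.0000.
        Var[R] = 2*n_A*n_B*(2*n_A*n_B - n_A - n_B) / ((n_A+n_B)^2 * (n_A+n_B-1)) = 4320/1584 = 2.7273.
        SD[R] = 1.6514.
Step 4: Continuity-corrected z = (R + 0.5 - E[R]) / SD[R] = (6 + 0.5 - 7.0000) / 1.6514 = -0.3028.
Step 5: Two-sided p-value via normal approximation = 2*(1 - Phi(|z|)) = 0.762069.
Step 6: alpha = 0.05. fail to reject H0.

R = 6, z = -0.3028, p = 0.762069, fail to reject H0.


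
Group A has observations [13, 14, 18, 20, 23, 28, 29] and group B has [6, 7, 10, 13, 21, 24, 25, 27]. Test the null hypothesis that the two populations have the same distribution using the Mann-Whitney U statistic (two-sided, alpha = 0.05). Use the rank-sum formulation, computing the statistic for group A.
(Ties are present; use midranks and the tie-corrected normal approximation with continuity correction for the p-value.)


Step 1: Combine and sort all 15 observations; assign midranks.
sorted (value, group): (6,Y), (7,Y), (10,Y), (13,X), (13,Y), (14,X), (18,X), (20,X), (21,Y), (23,X), (24,Y), (25,Y), (27,Y), (28,X), (29,X)
ranks: 6->1, 7->2, 10->3, 13->4.5, 13->4.5, 14->6, 18->7, 20->8, 21->9, 23->10, 24->11, 25->12, 27->13, 28->14, 29->15
Step 2: Rank sum for X: R1 = 4.5 + 6 + 7 + 8 + 10 + 14 + 15 = 64.5.
Step 3: U_X = R1 - n1(n1+1)/2 = 64.5 - 7*8/2 = 64.5 - 28 = 36.5.
       U_Y = n1*n2 - U_X = 56 - 36.5 = 19.5.
Step 4: Ties are present, so use the tie-corrected normal approximation (with continuity correction) for the p-value.
Step 5: p-value = 0.354109; compare to alpha = 0.05. fail to reject H0.

U_X = 36.5, p = 0.354109, fail to reject H0 at alpha = 0.05.


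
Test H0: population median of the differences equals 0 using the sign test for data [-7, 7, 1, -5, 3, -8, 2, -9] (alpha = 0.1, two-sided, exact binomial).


Step 1: Discard zero differences. Original n = 8; n_eff = number of nonzero differences = 8.
Nonzero differences (with sign): -7, +7, +1, -5, +3, -8, +2, -9
Step 2: Count signs: positive = 4, negative = 4.
Step 3: Under H0: P(positive) = 0.5, so the number of positives S ~ Bin(8, 0.5).
Step 4: Two-sided exact p-value = sum of Bin(8,0.5) probabilities at or below the observed probability = 1.000000.
Step 5: alpha = 0.1. fail to reject H0.

n_eff = 8, pos = 4, neg = 4, p = 1.000000, fail to reject H0.


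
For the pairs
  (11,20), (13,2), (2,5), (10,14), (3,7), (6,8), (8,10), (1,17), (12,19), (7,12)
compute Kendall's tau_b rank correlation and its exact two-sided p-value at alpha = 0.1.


Step 1: Enumerate the 45 unordered pairs (i,j) with i<j and classify each by sign(x_j-x_i) * sign(y_j-y_i).
  (1,2):dx=+2,dy=-18->D; (1,3):dx=-9,dy=-15->C; (1,4):dx=-1,dy=-6->C; (1,5):dx=-8,dy=-13->C
  (1,6):dx=-5,dy=-12->C; (1,7):dx=-3,dy=-10->C; (1,8):dx=-10,dy=-3->C; (1,9):dx=+1,dy=-1->D
  (1,10):dx=-4,dy=-8->C; (2,3):dx=-11,dy=+3->D; (2,4):dx=-3,dy=+12->D; (2,5):dx=-10,dy=+5->D
  (2,6):dx=-7,dy=+6->D; (2,7):dx=-5,dy=+8->D; (2,8):dx=-12,dy=+15->D; (2,9):dx=-1,dy=+17->D
  (2,10):dx=-6,dy=+10->D; (3,4):dx=+8,dy=+9->C; (3,5):dx=+1,dy=+2->C; (3,6):dx=+4,dy=+3->C
  (3,7):dx=+6,dy=+5->C; (3,8):dx=-1,dy=+12->D; (3,9):dx=+10,dy=+14->C; (3,10):dx=+5,dy=+7->C
  (4,5):dx=-7,dy=-7->C; (4,6):dx=-4,dy=-6->C; (4,7):dx=-2,dy=-4->C; (4,8):dx=-9,dy=+3->D
  (4,9):dx=+2,dy=+5->C; (4,10):dx=-3,dy=-2->C; (5,6):dx=+3,dy=+1->C; (5,7):dx=+5,dy=+3->C
  (5,8):dx=-2,dy=+10->D; (5,9):dx=+9,dy=+12->C; (5,10):dx=+4,dy=+5->C; (6,7):dx=+2,dy=+2->C
  (6,8):dx=-5,dy=+9->D; (6,9):dx=+6,dy=+11->C; (6,10):dx=+1,dy=+4->C; (7,8):dx=-7,dy=+7->D
  (7,9):dx=+4,dy=+9->C; (7,10):dx=-1,dy=+2->D; (8,9):dx=+11,dy=+2->C; (8,10):dx=+6,dy=-5->D
  (9,10):dx=-5,dy=-7->C
Step 2: C = 28, D = 17, total pairs = 45.
Step 3: tau = (C - D)/(n(n-1)/2) = (28 - 17)/45 = 0.244444.
Step 4: Exact two-sided p-value (enumerate n! = 3628800 permutations of y under H0): p = 0.380720.
Step 5: alpha = 0.1. fail to reject H0.

tau_b = 0.2444 (C=28, D=17), p = 0.380720, fail to reject H0.


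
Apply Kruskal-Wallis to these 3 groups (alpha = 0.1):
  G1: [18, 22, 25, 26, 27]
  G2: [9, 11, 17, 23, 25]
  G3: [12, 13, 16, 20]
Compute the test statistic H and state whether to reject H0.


Step 1: Combine all N = 14 observations and assign midranks.
sorted (value, group, rank): (9,G2,1), (11,G2,2), (12,G3,3), (13,G3,4), (16,G3,5), (17,G2,6), (18,G1,7), (20,G3,8), (22,G1,9), (23,G2,10), (25,G1,11.5), (25,G2,11.5), (26,G1,13), (27,G1,14)
Step 2: Sum ranks within each group.
R_1 = 54.5 (n_1 = 5)
R_2 = 30.5 (n_2 = 5)
R_3 = 20 (n_3 = 4)
Step 3: H = 12/(N(N+1)) * sum(R_i^2/n_i) - 3(N+1)
     = 12/(14*15) * (54.5^2/5 + 30.5^2/5 + 20^2/4) - 3*15
     = 0.057143 * 880.1 - 45
     = 5.291429.
Step 4: Ties present; correction factor C = 1 - 6/(14^3 - 14) = 0.997802. Corrected H = 5.291429 / 0.997802 = 5.303084.
Step 5: Under H0, H ~ chi^2(2); p-value = 0.070542.
Step 6: alpha = 0.1. reject H0.

H = 5.3031, df = 2, p = 0.070542, reject H0.


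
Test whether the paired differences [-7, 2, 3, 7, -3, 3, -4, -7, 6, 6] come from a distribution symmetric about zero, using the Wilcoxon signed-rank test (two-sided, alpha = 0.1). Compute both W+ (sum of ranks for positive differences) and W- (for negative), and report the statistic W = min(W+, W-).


Step 1: Drop any zero differences (none here) and take |d_i|.
|d| = [7, 2, 3, 7, 3, 3, 4, 7, 6, 6]
Step 2: Midrank |d_i| (ties get averaged ranks).
ranks: |7|->9, |2|->1, |3|->3, |7|->9, |3|->3, |3|->3, |4|->5, |7|->9, |6|->6.5, |6|->6.5
Step 3: Attach original signs; sum ranks with positive sign and with negative sign.
W+ = 1 + 3 + 9 + 3 + 6.5 + 6.5 = 29
W- = 9 + 3 + 5 + 9 = 26
(Check: W+ + W- = 55 should equal n(n+1)/2 = 55.)
Step 4: Test statistic W = min(W+, W-) = 26.
Step 5: Ties in |d|, so use the tie-corrected normal approximation.
        E[W] = n(n+1)/4 = 10*11/4 = 27.5.
        Tie groups: |d|=3 (t=3), |d|=6 (t=2), |d|=7 (t=3); sum(t^3 - t) = 54.
        Var[W] = n(n+1)(2n+1)/24 - sum(t^3-t)/48 = 2310/24 - 54/48 = 95.125.
        z = (W - E[W]) / sqrt(Var[W]) = (26 - 27.5) / 9.7532 = -0.1538.
        Two-sided p = 2*Phi(z) = 0.877771.
Step 6: alpha = 0.1. fail to reject H0.

W+ = 29, W- = 26, W = min = 26, p = 0.877771, fail to reject H0.


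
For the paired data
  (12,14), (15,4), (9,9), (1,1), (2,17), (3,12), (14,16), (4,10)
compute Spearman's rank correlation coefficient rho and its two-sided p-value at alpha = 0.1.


Step 1: Rank x and y separately (midranks; no ties here).
rank(x): 12->6, 15->8, 9->5, 1->1, 2->2, 3->3, 14->7, 4->4
rank(y): 14->6, 4->2, 9->3, 1->1, 17->8, 12->5, 16->7, 10->4
Step 2: d_i = R_x(i) - R_y(i); compute d_i^2.
  (6-6)^2=0, (8-2)^2=36, (5-3)^2=4, (1-1)^2=0, (2-8)^2=36, (3-5)^2=4, (7-7)^2=0, (4-4)^2=0
sum(d^2) = 80.
Step 3: rho = 1 - 6*80 / (8*(8^2 - 1)) = 1 - 480/504 = 0.047619.
Step 4: Under H0, t = rho * sqrt((n-2)/(1-rho^2)) = 0.1168 ~ t(6).
Step 5: Two-sided p-value from the t-distribution with 6 df = 0.910849.
Step 6: alpha = 0.1. fail to reject H0.

rho = 0.0476, p = 0.910849, fail to reject H0 at alpha = 0.1.


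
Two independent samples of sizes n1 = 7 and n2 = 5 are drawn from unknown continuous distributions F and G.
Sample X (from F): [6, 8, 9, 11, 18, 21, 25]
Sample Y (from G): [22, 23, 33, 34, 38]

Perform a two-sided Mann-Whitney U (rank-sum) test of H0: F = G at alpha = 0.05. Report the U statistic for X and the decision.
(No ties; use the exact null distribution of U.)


Step 1: Combine and sort all 12 observations; assign midranks.
sorted (value, group): (6,X), (8,X), (9,X), (11,X), (18,X), (21,X), (22,Y), (23,Y), (25,X), (33,Y), (34,Y), (38,Y)
ranks: 6->1, 8->2, 9->3, 11->4, 18->5, 21->6, 22->7, 23->8, 25->9, 33->10, 34->11, 38->12
Step 2: Rank sum for X: R1 = 1 + 2 + 3 + 4 + 5 + 6 + 9 = 30.
Step 3: U_X = R1 - n1(n1+1)/2 = 30 - 7*8/2 = 30 - 28 = 2.
       U_Y = n1*n2 - U_X = 35 - 2 = 33.
Step 4: No ties, so the exact null distribution of U (based on enumerating the C(12,7) = 792 equally likely rank assignments) gives the two-sided p-value.
Step 5: p-value = 0.010101; compare to alpha = 0.05. reject H0.

U_X = 2, p = 0.010101, reject H0 at alpha = 0.05.


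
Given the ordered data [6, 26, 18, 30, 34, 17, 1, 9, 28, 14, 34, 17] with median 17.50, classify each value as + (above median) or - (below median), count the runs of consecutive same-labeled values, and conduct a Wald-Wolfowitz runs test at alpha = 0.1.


Step 1: Compute median = 17.50; label A = above, B = below.
Labels in order: BAAAABBBABAB  (n_A = 6, n_B = 6)
Step 2: Count runs R = 7.
Step 3: Under H0 (random ordering), E[R] = 2*n_A*n_B/(n_A+n_B) + 1 = 2*6*6/12 + 1 = 7.0000.
        Var[R] = 2*n_A*n_B*(2*n_A*n_B - n_A - n_B) / ((n_A+n_B)^2 * (n_A+n_B-1)) = 4320/1584 = 2.7273.
        SD[R] = 1.6514.
Step 4: R = E[R], so z = 0 with no continuity correction.
Step 5: Two-sided p-value via normal approximation = 2*(1 - Phi(|z|)) = 1.000000.
Step 6: alpha = 0.1. fail to reject H0.

R = 7, z = 0.0000, p = 1.000000, fail to reject H0.


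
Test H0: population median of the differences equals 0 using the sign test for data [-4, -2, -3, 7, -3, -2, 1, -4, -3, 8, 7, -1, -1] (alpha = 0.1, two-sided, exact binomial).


Step 1: Discard zero differences. Original n = 13; n_eff = number of nonzero differences = 13.
Nonzero differences (with sign): -4, -2, -3, +7, -3, -2, +1, -4, -3, +8, +7, -1, -1
Step 2: Count signs: positive = 4, negative = 9.
Step 3: Under H0: P(positive) = 0.5, so the number of positives S ~ Bin(13, 0.5).
Step 4: Two-sided exact p-value = sum of Bin(13,0.5) probabilities at or below the observed probability = 0.266846.
Step 5: alpha = 0.1. fail to reject H0.

n_eff = 13, pos = 4, neg = 9, p = 0.266846, fail to reject H0.


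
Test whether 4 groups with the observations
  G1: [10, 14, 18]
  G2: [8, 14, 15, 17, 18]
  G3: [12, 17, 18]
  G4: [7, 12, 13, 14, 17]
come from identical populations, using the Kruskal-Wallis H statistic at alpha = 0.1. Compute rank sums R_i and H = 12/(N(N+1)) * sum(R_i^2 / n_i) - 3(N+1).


Step 1: Combine all N = 16 observations and assign midranks.
sorted (value, group, rank): (7,G4,1), (8,G2,2), (10,G1,3), (12,G3,4.5), (12,G4,4.5), (13,G4,6), (14,G1,8), (14,G2,8), (14,G4,8), (15,G2,10), (17,G2,12), (17,G3,12), (17,G4,12), (18,G1,15), (18,G2,15), (18,G3,15)
Step 2: Sum ranks within each group.
R_1 = 26 (n_1 = 3)
R_2 = 47 (n_2 = 5)
R_3 = 31.5 (n_3 = 3)
R_4 = 31.5 (n_4 = 5)
Step 3: H = 12/(N(N+1)) * sum(R_i^2/n_i) - 3(N+1)
     = 12/(16*17) * (26^2/3 + 47^2/5 + 31.5^2/3 + 31.5^2/5) - 3*17
     = 0.044118 * 1196.33 - 51
     = 1.779412.
Step 4: Ties present; correction factor C = 1 - 78/(16^3 - 16) = 0.980882. Corrected H = 1.779412 / 0.980882 = 1.814093.
Step 5: Under H0, H ~ chi^2(3); p-value = 0.611873.
Step 6: alpha = 0.1. fail to reject H0.

H = 1.8141, df = 3, p = 0.611873, fail to reject H0.


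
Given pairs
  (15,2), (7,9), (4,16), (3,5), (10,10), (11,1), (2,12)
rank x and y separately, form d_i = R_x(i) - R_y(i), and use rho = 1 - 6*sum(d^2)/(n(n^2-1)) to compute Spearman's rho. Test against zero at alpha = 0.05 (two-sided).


Step 1: Rank x and y separately (midranks; no ties here).
rank(x): 15->7, 7->4, 4->3, 3->2, 10->5, 11->6, 2->1
rank(y): 2->2, 9->4, 16->7, 5->3, 10->5, 1->1, 12->6
Step 2: d_i = R_x(i) - R_y(i); compute d_i^2.
  (7-2)^2=25, (4-4)^2=0, (3-7)^2=16, (2-3)^2=1, (5-5)^2=0, (6-1)^2=25, (1-6)^2=25
sum(d^2) = 92.
Step 3: rho = 1 - 6*92 / (7*(7^2 - 1)) = 1 - 552/336 = -0.642857.
Step 4: Under H0, t = rho * sqrt((n-2)/(1-rho^2)) = -1.8766 ~ t(5).
Step 5: Two-sided p-value from the t-distribution with 5 df = 0.119392.
Step 6: alpha = 0.05. fail to reject H0.

rho = -0.6429, p = 0.119392, fail to reject H0 at alpha = 0.05.
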